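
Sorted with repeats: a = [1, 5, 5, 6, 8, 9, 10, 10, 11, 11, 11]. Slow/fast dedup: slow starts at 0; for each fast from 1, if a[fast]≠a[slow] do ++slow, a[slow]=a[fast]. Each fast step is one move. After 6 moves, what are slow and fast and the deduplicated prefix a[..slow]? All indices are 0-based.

(s=0,f=1) a[fast]=5≠a[slow]=1 write a[1]=5 → slow++,fast++
(s=1,f=2) a[fast]=5=a[slow] dup → fast++
(s=1,f=3) a[fast]=6≠a[slow]=5 write a[2]=6 → slow++,fast++
(s=2,f=4) a[fast]=8≠a[slow]=6 write a[3]=8 → slow++,fast++
(s=3,f=5) a[fast]=9≠a[slow]=8 write a[4]=9 → slow++,fast++
(s=4,f=6) a[fast]=10≠a[slow]=9 write a[5]=10 → slow++,fast++

slow=5, fast=7, prefix=[1, 5, 6, 8, 9, 10]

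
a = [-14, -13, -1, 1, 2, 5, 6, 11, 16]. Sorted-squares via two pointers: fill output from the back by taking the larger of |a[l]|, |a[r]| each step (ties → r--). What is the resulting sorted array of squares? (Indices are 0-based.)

[1, 1, 4, 25, 36, 121, 169, 196, 256]

l=0 r=8: |-14|<=|16| out[8]=256, r--
l=0 r=7: |-14|>|11| out[7]=196, l++
l=1 r=7: |-13|>|11| out[6]=169, l++
l=2 r=7: |-1|<=|11| out[5]=121, r--
l=2 r=6: |-1|<=|6| out[4]=36, r--
l=2 r=5: |-1|<=|5| out[3]=25, r--
l=2 r=4: |-1|<=|2| out[2]=4, r--
l=2 r=3: |-1|<=|1| out[1]=1, r--
l=2 r=2: |-1|<=|-1| out[0]=1, r--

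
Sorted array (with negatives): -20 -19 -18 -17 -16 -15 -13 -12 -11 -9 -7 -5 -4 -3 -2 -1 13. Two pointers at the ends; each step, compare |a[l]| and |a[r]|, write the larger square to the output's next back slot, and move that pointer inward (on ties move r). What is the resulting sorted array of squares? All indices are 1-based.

[1,17] |-20|>|13| out[17]=400 → l++
[2,17] |-19|>|13| out[16]=361 → l++
[3,17] |-18|>|13| out[15]=324 → l++
[4,17] |-17|>|13| out[14]=289 → l++
[5,17] |-16|>|13| out[13]=256 → l++
[6,17] |-15|>|13| out[12]=225 → l++
[7,17] |-13|<=|13| out[11]=169 → r--
[7,16] |-13|>|-1| out[10]=169 → l++
[8,16] |-12|>|-1| out[9]=144 → l++
[9,16] |-11|>|-1| out[8]=121 → l++
[10,16] |-9|>|-1| out[7]=81 → l++
[11,16] |-7|>|-1| out[6]=49 → l++
[12,16] |-5|>|-1| out[5]=25 → l++
[13,16] |-4|>|-1| out[4]=16 → l++
[14,16] |-3|>|-1| out[3]=9 → l++
[15,16] |-2|>|-1| out[2]=4 → l++
[16,16] |-1|<=|-1| out[1]=1 → r--

[1, 4, 9, 16, 25, 49, 81, 121, 144, 169, 169, 225, 256, 289, 324, 361, 400]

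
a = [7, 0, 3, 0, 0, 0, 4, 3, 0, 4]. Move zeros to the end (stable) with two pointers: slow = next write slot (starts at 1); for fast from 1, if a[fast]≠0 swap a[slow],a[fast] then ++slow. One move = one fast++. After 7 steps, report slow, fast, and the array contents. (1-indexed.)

slow=4, fast=8, a=[7, 3, 4, 0, 0, 0, 0, 3, 0, 4]

(s=1,f=1) a[fast]=7≠0 swap→a[1]=7 → slow++,fast++
(s=2,f=2) a[fast]=0 → fast++
(s=2,f=3) a[fast]=3≠0 swap→a[2]=3 → slow++,fast++
(s=3,f=4) a[fast]=0 → fast++
(s=3,f=5) a[fast]=0 → fast++
(s=3,f=6) a[fast]=0 → fast++
(s=3,f=7) a[fast]=4≠0 swap→a[3]=4 → slow++,fast++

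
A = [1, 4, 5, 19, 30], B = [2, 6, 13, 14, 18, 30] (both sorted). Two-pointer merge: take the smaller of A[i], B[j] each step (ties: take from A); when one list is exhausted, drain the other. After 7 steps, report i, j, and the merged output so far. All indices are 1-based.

[i=1,j=1] A[i]=1<=B[j]=2 take 1 → i++
[i=2,j=1] A[i]=4>B[j]=2 take 2 → j++
[i=2,j=2] A[i]=4<=B[j]=6 take 4 → i++
[i=3,j=2] A[i]=5<=B[j]=6 take 5 → i++
[i=4,j=2] A[i]=19>B[j]=6 take 6 → j++
[i=4,j=3] A[i]=19>B[j]=13 take 13 → j++
[i=4,j=4] A[i]=19>B[j]=14 take 14 → j++

i=4, j=5, merged so far=[1, 2, 4, 5, 6, 13, 14]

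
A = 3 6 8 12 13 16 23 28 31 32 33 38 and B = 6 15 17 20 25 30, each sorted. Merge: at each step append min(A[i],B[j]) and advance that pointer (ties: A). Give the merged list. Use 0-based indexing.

[3, 6, 6, 8, 12, 13, 15, 16, 17, 20, 23, 25, 28, 30, 31, 32, 33, 38]

[i=0,j=0] A[i]=3<=B[j]=6 take 3 → i++
[i=1,j=0] A[i]=6<=B[j]=6 take 6 → i++
[i=2,j=0] A[i]=8>B[j]=6 take 6 → j++
[i=2,j=1] A[i]=8<=B[j]=15 take 8 → i++
[i=3,j=1] A[i]=12<=B[j]=15 take 12 → i++
[i=4,j=1] A[i]=13<=B[j]=15 take 13 → i++
[i=5,j=1] A[i]=16>B[j]=15 take 15 → j++
[i=5,j=2] A[i]=16<=B[j]=17 take 16 → i++
[i=6,j=2] A[i]=23>B[j]=17 take 17 → j++
[i=6,j=3] A[i]=23>B[j]=20 take 20 → j++
[i=6,j=4] A[i]=23<=B[j]=25 take 23 → i++
[i=7,j=4] A[i]=28>B[j]=25 take 25 → j++
[i=7,j=5] A[i]=28<=B[j]=30 take 28 → i++
[i=8,j=5] A[i]=31>B[j]=30 take 30 → j++
[i=8,j=6] B done, take A[i]=31 → i++
[i=9,j=6] B done, take A[i]=32 → i++
[i=10,j=6] B done, take A[i]=33 → i++
[i=11,j=6] B done, take A[i]=38 → i++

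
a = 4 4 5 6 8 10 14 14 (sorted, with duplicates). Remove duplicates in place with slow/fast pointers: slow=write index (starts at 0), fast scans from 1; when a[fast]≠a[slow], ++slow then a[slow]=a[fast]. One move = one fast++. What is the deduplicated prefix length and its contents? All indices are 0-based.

length 6; prefix = [4, 5, 6, 8, 10, 14]

slow=0 fast=1: a[fast]=4=a[slow] dup, fast++
slow=0 fast=2: a[fast]=5≠a[slow]=4 write a[1]=5, slow++,fast++
slow=1 fast=3: a[fast]=6≠a[slow]=5 write a[2]=6, slow++,fast++
slow=2 fast=4: a[fast]=8≠a[slow]=6 write a[3]=8, slow++,fast++
slow=3 fast=5: a[fast]=10≠a[slow]=8 write a[4]=10, slow++,fast++
slow=4 fast=6: a[fast]=14≠a[slow]=10 write a[5]=14, slow++,fast++
slow=5 fast=7: a[fast]=14=a[slow] dup, fast++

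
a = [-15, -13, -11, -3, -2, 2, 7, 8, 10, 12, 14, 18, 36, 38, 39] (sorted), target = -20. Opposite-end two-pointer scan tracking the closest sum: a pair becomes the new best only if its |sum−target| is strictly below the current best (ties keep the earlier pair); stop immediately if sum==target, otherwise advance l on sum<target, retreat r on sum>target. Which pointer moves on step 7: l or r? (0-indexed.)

[0,14] -15+39=24 d=44 * → r--
[0,13] -15+38=23 d=43 * → r--
[0,12] -15+36=21 d=41 * → r--
[0,11] -15+18=3 d=23 * → r--
[0,10] -15+14=-1 d=19 * → r--
[0,9] -15+12=-3 d=17 * → r--
[0,8] -15+10=-5 d=15 * → r--

r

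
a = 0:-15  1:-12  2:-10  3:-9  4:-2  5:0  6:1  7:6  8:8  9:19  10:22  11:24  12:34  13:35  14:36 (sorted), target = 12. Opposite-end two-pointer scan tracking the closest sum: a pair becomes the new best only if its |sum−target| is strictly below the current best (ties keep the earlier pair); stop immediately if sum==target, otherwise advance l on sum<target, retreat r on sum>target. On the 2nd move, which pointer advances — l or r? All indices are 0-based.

l=0 r=14: -15+36=21 d=9 *, r--
l=0 r=13: -15+35=20 d=8 *, r--

r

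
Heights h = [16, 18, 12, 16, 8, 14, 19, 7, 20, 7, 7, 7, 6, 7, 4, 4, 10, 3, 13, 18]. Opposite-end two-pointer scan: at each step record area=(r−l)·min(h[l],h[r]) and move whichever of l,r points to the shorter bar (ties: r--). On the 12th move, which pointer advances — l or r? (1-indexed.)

r

[1,20] min(16,18)*19=304 best=304 * → l++
[2,20] min(18,18)*18=324 best=324 * → r--
[2,19] min(18,13)*17=221 best=324 → r--
[2,18] min(18,3)*16=48 best=324 → r--
[2,17] min(18,10)*15=150 best=324 → r--
[2,16] min(18,4)*14=56 best=324 → r--
[2,15] min(18,4)*13=52 best=324 → r--
[2,14] min(18,7)*12=84 best=324 → r--
[2,13] min(18,6)*11=66 best=324 → r--
[2,12] min(18,7)*10=70 best=324 → r--
[2,11] min(18,7)*9=63 best=324 → r--
[2,10] min(18,7)*8=56 best=324 → r--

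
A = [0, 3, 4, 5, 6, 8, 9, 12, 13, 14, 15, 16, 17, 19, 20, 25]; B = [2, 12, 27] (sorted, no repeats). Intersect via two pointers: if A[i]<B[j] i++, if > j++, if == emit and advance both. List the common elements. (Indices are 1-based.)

intersection = [12]

i=1 j=1: 0<2, i++
i=2 j=1: 3>2, j++
i=2 j=2: 3<12, i++
i=3 j=2: 4<12, i++
i=4 j=2: 5<12, i++
i=5 j=2: 6<12, i++
i=6 j=2: 8<12, i++
i=7 j=2: 9<12, i++
i=8 j=2: 12==12 emit, i++,j++
i=9 j=3: 13<27, i++
i=10 j=3: 14<27, i++
i=11 j=3: 15<27, i++
i=12 j=3: 16<27, i++
i=13 j=3: 17<27, i++
i=14 j=3: 19<27, i++
i=15 j=3: 20<27, i++
i=16 j=3: 25<27, i++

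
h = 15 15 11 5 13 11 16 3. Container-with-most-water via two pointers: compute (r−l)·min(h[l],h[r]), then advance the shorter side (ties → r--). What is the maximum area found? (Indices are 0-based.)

l=0 r=7: min(15,3)*7=21 best=21 *, r--
l=0 r=6: min(15,16)*6=90 best=90 *, l++
l=1 r=6: min(15,16)*5=75 best=90, l++
l=2 r=6: min(11,16)*4=44 best=90, l++
l=3 r=6: min(5,16)*3=15 best=90, l++
l=4 r=6: min(13,16)*2=26 best=90, l++
l=5 r=6: min(11,16)*1=11 best=90, l++

max area = 90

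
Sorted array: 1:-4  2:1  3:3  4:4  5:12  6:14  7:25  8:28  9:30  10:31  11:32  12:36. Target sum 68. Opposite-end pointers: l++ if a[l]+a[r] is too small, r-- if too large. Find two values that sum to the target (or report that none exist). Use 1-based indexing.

(32, 36)

[1,12] -4+36=32 <68 → l++
[2,12] 1+36=37 <68 → l++
[3,12] 3+36=39 <68 → l++
[4,12] 4+36=40 <68 → l++
[5,12] 12+36=48 <68 → l++
[6,12] 14+36=50 <68 → l++
[7,12] 25+36=61 <68 → l++
[8,12] 28+36=64 <68 → l++
[9,12] 30+36=66 <68 → l++
[10,12] 31+36=67 <68 → l++
[11,12] 32+36=68 → found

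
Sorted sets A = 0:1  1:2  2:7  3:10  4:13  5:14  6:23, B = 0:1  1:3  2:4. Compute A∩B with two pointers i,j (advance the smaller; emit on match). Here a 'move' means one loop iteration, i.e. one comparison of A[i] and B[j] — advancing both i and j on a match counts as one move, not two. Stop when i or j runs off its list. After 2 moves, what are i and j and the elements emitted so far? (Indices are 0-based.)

i=0 j=0: 1==1 emit, i++,j++
i=1 j=1: 2<3, i++

i=2, j=1, emitted=[1]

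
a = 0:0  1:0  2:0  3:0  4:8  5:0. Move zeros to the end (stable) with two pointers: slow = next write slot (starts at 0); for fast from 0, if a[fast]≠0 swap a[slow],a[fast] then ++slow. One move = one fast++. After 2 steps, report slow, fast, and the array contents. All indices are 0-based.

(s=0,f=0) a[fast]=0 → fast++
(s=0,f=1) a[fast]=0 → fast++

slow=0, fast=2, a=[0, 0, 0, 0, 8, 0]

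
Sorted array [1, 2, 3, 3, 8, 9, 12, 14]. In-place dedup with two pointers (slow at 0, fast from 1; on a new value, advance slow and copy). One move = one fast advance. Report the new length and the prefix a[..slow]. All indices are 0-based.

slow=0 fast=1: a[fast]=2≠a[slow]=1 write a[1]=2, slow++,fast++
slow=1 fast=2: a[fast]=3≠a[slow]=2 write a[2]=3, slow++,fast++
slow=2 fast=3: a[fast]=3=a[slow] dup, fast++
slow=2 fast=4: a[fast]=8≠a[slow]=3 write a[3]=8, slow++,fast++
slow=3 fast=5: a[fast]=9≠a[slow]=8 write a[4]=9, slow++,fast++
slow=4 fast=6: a[fast]=12≠a[slow]=9 write a[5]=12, slow++,fast++
slow=5 fast=7: a[fast]=14≠a[slow]=12 write a[6]=14, slow++,fast++

length 7; prefix = [1, 2, 3, 8, 9, 12, 14]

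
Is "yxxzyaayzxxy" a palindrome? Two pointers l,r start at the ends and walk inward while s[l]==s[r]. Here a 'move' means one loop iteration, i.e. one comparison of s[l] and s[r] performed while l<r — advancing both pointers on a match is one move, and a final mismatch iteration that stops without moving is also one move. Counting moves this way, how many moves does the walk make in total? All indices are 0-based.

[0,11] 'y'=='y' → l++,r--
[1,10] 'x'=='x' → l++,r--
[2,9] 'x'=='x' → l++,r--
[3,8] 'z'=='z' → l++,r--
[4,7] 'y'=='y' → l++,r--
[5,6] 'a'=='a' → l++,r--

6 moves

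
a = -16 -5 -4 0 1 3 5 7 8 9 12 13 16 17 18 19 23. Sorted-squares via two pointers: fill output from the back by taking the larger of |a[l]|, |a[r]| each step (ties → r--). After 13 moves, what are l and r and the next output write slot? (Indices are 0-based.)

l=2, r=5, next write slot=3

l=0 r=16: |-16|<=|23| out[16]=529, r--
l=0 r=15: |-16|<=|19| out[15]=361, r--
l=0 r=14: |-16|<=|18| out[14]=324, r--
l=0 r=13: |-16|<=|17| out[13]=289, r--
l=0 r=12: |-16|<=|16| out[12]=256, r--
l=0 r=11: |-16|>|13| out[11]=256, l++
l=1 r=11: |-5|<=|13| out[10]=169, r--
l=1 r=10: |-5|<=|12| out[9]=144, r--
l=1 r=9: |-5|<=|9| out[8]=81, r--
l=1 r=8: |-5|<=|8| out[7]=64, r--
l=1 r=7: |-5|<=|7| out[6]=49, r--
l=1 r=6: |-5|<=|5| out[5]=25, r--
l=1 r=5: |-5|>|3| out[4]=25, l++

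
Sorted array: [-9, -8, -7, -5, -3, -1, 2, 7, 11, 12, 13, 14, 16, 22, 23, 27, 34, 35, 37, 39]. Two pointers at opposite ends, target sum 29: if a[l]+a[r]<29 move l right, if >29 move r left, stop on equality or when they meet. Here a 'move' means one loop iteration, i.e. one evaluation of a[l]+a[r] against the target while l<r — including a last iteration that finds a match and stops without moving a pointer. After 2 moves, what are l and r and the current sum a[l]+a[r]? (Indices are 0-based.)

l=1, r=18, sum=29

l=0 r=19: -9+39=30 >29, r--
l=0 r=18: -9+37=28 <29, l++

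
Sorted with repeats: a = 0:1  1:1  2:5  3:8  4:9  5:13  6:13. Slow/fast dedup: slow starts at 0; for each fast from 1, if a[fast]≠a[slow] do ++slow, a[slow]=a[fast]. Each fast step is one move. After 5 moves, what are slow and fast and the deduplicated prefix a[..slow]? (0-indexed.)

(s=0,f=1) a[fast]=1=a[slow] dup → fast++
(s=0,f=2) a[fast]=5≠a[slow]=1 write a[1]=5 → slow++,fast++
(s=1,f=3) a[fast]=8≠a[slow]=5 write a[2]=8 → slow++,fast++
(s=2,f=4) a[fast]=9≠a[slow]=8 write a[3]=9 → slow++,fast++
(s=3,f=5) a[fast]=13≠a[slow]=9 write a[4]=13 → slow++,fast++

slow=4, fast=6, prefix=[1, 5, 8, 9, 13]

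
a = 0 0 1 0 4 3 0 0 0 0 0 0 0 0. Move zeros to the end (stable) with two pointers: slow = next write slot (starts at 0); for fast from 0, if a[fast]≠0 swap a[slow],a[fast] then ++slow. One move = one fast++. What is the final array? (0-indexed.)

(s=0,f=0) a[fast]=0 → fast++
(s=0,f=1) a[fast]=0 → fast++
(s=0,f=2) a[fast]=1≠0 swap→a[0]=1 → slow++,fast++
(s=1,f=3) a[fast]=0 → fast++
(s=1,f=4) a[fast]=4≠0 swap→a[1]=4 → slow++,fast++
(s=2,f=5) a[fast]=3≠0 swap→a[2]=3 → slow++,fast++
(s=3,f=6) a[fast]=0 → fast++
(s=3,f=7) a[fast]=0 → fast++
(s=3,f=8) a[fast]=0 → fast++
(s=3,f=9) a[fast]=0 → fast++
(s=3,f=10) a[fast]=0 → fast++
(s=3,f=11) a[fast]=0 → fast++
(s=3,f=12) a[fast]=0 → fast++
(s=3,f=13) a[fast]=0 → fast++

[1, 4, 3, 0, 0, 0, 0, 0, 0, 0, 0, 0, 0, 0]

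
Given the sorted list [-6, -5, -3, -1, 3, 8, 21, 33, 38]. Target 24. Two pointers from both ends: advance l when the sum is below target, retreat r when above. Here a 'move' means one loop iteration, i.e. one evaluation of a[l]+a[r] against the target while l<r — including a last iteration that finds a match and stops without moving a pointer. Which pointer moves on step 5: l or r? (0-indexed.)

l=0 r=8: -6+38=32 >24, r--
l=0 r=7: -6+33=27 >24, r--
l=0 r=6: -6+21=15 <24, l++
l=1 r=6: -5+21=16 <24, l++
l=2 r=6: -3+21=18 <24, l++

l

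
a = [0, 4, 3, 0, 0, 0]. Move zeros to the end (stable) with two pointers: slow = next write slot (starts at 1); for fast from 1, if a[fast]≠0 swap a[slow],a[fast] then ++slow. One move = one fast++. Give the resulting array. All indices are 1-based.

slow=1 fast=1: a[fast]=0, fast++
slow=1 fast=2: a[fast]=4≠0 swap→a[1]=4, slow++,fast++
slow=2 fast=3: a[fast]=3≠0 swap→a[2]=3, slow++,fast++
slow=3 fast=4: a[fast]=0, fast++
slow=3 fast=5: a[fast]=0, fast++
slow=3 fast=6: a[fast]=0, fast++

[4, 3, 0, 0, 0, 0]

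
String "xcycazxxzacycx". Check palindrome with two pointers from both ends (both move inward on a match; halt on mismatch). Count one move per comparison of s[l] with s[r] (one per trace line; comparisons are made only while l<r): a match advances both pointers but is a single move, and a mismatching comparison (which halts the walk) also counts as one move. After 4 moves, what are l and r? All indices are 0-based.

l=4, r=9

[0,13] 'x'=='x' → l++,r--
[1,12] 'c'=='c' → l++,r--
[2,11] 'y'=='y' → l++,r--
[3,10] 'c'=='c' → l++,r--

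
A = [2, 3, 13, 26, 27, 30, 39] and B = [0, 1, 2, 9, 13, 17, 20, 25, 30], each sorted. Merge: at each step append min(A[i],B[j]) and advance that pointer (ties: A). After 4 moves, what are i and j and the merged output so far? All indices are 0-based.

i=1, j=3, merged so far=[0, 1, 2, 2]

i=0 j=0: A[i]=2>B[j]=0 take 0, j++
i=0 j=1: A[i]=2>B[j]=1 take 1, j++
i=0 j=2: A[i]=2<=B[j]=2 take 2, i++
i=1 j=2: A[i]=3>B[j]=2 take 2, j++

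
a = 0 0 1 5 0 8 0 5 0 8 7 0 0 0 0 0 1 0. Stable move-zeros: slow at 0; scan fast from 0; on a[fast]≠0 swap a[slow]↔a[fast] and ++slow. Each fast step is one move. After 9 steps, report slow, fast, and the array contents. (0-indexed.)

slow=4, fast=9, a=[1, 5, 8, 5, 0, 0, 0, 0, 0, 8, 7, 0, 0, 0, 0, 0, 1, 0]

(s=0,f=0) a[fast]=0 → fast++
(s=0,f=1) a[fast]=0 → fast++
(s=0,f=2) a[fast]=1≠0 swap→a[0]=1 → slow++,fast++
(s=1,f=3) a[fast]=5≠0 swap→a[1]=5 → slow++,fast++
(s=2,f=4) a[fast]=0 → fast++
(s=2,f=5) a[fast]=8≠0 swap→a[2]=8 → slow++,fast++
(s=3,f=6) a[fast]=0 → fast++
(s=3,f=7) a[fast]=5≠0 swap→a[3]=5 → slow++,fast++
(s=4,f=8) a[fast]=0 → fast++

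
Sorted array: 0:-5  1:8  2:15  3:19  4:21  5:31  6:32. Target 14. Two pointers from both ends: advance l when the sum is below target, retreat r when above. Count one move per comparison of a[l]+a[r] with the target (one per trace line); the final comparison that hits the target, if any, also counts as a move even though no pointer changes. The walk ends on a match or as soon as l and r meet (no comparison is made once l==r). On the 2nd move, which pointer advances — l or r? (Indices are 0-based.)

[0,6] -5+32=27 >14 → r--
[0,5] -5+31=26 >14 → r--

r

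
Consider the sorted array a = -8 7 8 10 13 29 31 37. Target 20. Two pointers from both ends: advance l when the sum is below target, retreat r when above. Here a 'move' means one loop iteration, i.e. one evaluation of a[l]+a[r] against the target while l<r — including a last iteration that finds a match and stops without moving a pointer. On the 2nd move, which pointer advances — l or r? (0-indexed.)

r

l=0 r=7: -8+37=29 >20, r--
l=0 r=6: -8+31=23 >20, r--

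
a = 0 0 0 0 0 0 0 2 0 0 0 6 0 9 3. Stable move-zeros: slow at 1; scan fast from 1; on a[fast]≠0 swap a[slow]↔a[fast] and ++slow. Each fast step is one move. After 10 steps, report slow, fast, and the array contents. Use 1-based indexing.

slow=2, fast=11, a=[2, 0, 0, 0, 0, 0, 0, 0, 0, 0, 0, 6, 0, 9, 3]

(s=1,f=1) a[fast]=0 → fast++
(s=1,f=2) a[fast]=0 → fast++
(s=1,f=3) a[fast]=0 → fast++
(s=1,f=4) a[fast]=0 → fast++
(s=1,f=5) a[fast]=0 → fast++
(s=1,f=6) a[fast]=0 → fast++
(s=1,f=7) a[fast]=0 → fast++
(s=1,f=8) a[fast]=2≠0 swap→a[1]=2 → slow++,fast++
(s=2,f=9) a[fast]=0 → fast++
(s=2,f=10) a[fast]=0 → fast++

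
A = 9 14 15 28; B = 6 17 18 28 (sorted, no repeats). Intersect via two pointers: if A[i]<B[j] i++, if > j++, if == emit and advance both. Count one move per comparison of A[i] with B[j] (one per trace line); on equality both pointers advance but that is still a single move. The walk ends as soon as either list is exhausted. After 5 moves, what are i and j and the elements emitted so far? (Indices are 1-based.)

[i=1,j=1] 9>6 → j++
[i=1,j=2] 9<17 → i++
[i=2,j=2] 14<17 → i++
[i=3,j=2] 15<17 → i++
[i=4,j=2] 28>17 → j++

i=4, j=3, emitted=[]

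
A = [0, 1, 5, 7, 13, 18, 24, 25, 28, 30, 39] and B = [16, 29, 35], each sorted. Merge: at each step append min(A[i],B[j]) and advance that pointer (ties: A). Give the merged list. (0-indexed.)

[0, 1, 5, 7, 13, 16, 18, 24, 25, 28, 29, 30, 35, 39]

[i=0,j=0] A[i]=0<=B[j]=16 take 0 → i++
[i=1,j=0] A[i]=1<=B[j]=16 take 1 → i++
[i=2,j=0] A[i]=5<=B[j]=16 take 5 → i++
[i=3,j=0] A[i]=7<=B[j]=16 take 7 → i++
[i=4,j=0] A[i]=13<=B[j]=16 take 13 → i++
[i=5,j=0] A[i]=18>B[j]=16 take 16 → j++
[i=5,j=1] A[i]=18<=B[j]=29 take 18 → i++
[i=6,j=1] A[i]=24<=B[j]=29 take 24 → i++
[i=7,j=1] A[i]=25<=B[j]=29 take 25 → i++
[i=8,j=1] A[i]=28<=B[j]=29 take 28 → i++
[i=9,j=1] A[i]=30>B[j]=29 take 29 → j++
[i=9,j=2] A[i]=30<=B[j]=35 take 30 → i++
[i=10,j=2] A[i]=39>B[j]=35 take 35 → j++
[i=10,j=3] B done, take A[i]=39 → i++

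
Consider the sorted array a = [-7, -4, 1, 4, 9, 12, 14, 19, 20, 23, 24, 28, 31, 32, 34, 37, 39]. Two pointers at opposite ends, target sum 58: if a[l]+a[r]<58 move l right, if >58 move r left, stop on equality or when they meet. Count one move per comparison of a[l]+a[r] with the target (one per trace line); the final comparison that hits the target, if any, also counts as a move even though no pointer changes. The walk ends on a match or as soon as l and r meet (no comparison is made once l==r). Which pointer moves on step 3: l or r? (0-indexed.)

l

l=0 r=16: -7+39=32 <58, l++
l=1 r=16: -4+39=35 <58, l++
l=2 r=16: 1+39=40 <58, l++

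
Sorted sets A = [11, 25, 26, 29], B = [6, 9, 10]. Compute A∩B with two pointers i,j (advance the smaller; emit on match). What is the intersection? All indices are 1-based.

[i=1,j=1] 11>6 → j++
[i=1,j=2] 11>9 → j++
[i=1,j=3] 11>10 → j++

intersection = []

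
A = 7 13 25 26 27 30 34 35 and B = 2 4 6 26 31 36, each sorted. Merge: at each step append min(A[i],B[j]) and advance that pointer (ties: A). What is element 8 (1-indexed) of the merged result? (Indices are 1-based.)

merged[8] = 26

[i=1,j=1] A[i]=7>B[j]=2 take 2 → j++
[i=1,j=2] A[i]=7>B[j]=4 take 4 → j++
[i=1,j=3] A[i]=7>B[j]=6 take 6 → j++
[i=1,j=4] A[i]=7<=B[j]=26 take 7 → i++
[i=2,j=4] A[i]=13<=B[j]=26 take 13 → i++
[i=3,j=4] A[i]=25<=B[j]=26 take 25 → i++
[i=4,j=4] A[i]=26<=B[j]=26 take 26 → i++
[i=5,j=4] A[i]=27>B[j]=26 take 26 → j++
[i=5,j=5] A[i]=27<=B[j]=31 take 27 → i++
[i=6,j=5] A[i]=30<=B[j]=31 take 30 → i++
[i=7,j=5] A[i]=34>B[j]=31 take 31 → j++
[i=7,j=6] A[i]=34<=B[j]=36 take 34 → i++
[i=8,j=6] A[i]=35<=B[j]=36 take 35 → i++
[i=9,j=6] A done, take B[j]=36 → j++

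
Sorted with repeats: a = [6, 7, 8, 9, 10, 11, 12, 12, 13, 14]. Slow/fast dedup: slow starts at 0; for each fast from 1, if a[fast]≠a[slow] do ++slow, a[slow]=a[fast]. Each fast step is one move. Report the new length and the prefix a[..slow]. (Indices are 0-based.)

length 9; prefix = [6, 7, 8, 9, 10, 11, 12, 13, 14]

slow=0 fast=1: a[fast]=7≠a[slow]=6 write a[1]=7, slow++,fast++
slow=1 fast=2: a[fast]=8≠a[slow]=7 write a[2]=8, slow++,fast++
slow=2 fast=3: a[fast]=9≠a[slow]=8 write a[3]=9, slow++,fast++
slow=3 fast=4: a[fast]=10≠a[slow]=9 write a[4]=10, slow++,fast++
slow=4 fast=5: a[fast]=11≠a[slow]=10 write a[5]=11, slow++,fast++
slow=5 fast=6: a[fast]=12≠a[slow]=11 write a[6]=12, slow++,fast++
slow=6 fast=7: a[fast]=12=a[slow] dup, fast++
slow=6 fast=8: a[fast]=13≠a[slow]=12 write a[7]=13, slow++,fast++
slow=7 fast=9: a[fast]=14≠a[slow]=13 write a[8]=14, slow++,fast++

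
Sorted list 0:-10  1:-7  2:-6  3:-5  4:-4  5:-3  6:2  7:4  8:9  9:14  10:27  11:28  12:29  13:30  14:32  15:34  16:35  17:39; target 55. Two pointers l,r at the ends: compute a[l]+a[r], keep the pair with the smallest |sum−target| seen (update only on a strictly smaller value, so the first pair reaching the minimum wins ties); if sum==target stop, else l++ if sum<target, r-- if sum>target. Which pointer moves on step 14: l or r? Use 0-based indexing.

r

[0,17] -10+39=29 d=26 * → l++
[1,17] -7+39=32 d=23 * → l++
[2,17] -6+39=33 d=22 * → l++
[3,17] -5+39=34 d=21 * → l++
[4,17] -4+39=35 d=20 * → l++
[5,17] -3+39=36 d=19 * → l++
[6,17] 2+39=41 d=14 * → l++
[7,17] 4+39=43 d=12 * → l++
[8,17] 9+39=48 d=7 * → l++
[9,17] 14+39=53 d=2 * → l++
[10,17] 27+39=66 d=11 → r--
[10,16] 27+35=62 d=7 → r--
[10,15] 27+34=61 d=6 → r--
[10,14] 27+32=59 d=4 → r--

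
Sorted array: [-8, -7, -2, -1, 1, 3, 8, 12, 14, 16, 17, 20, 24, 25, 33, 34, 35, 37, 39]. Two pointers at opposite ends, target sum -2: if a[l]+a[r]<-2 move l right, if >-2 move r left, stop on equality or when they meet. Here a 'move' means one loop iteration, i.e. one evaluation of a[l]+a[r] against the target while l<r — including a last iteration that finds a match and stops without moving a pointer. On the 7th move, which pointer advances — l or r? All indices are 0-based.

r

l=0 r=18: -8+39=31 >-2, r--
l=0 r=17: -8+37=29 >-2, r--
l=0 r=16: -8+35=27 >-2, r--
l=0 r=15: -8+34=26 >-2, r--
l=0 r=14: -8+33=25 >-2, r--
l=0 r=13: -8+25=17 >-2, r--
l=0 r=12: -8+24=16 >-2, r--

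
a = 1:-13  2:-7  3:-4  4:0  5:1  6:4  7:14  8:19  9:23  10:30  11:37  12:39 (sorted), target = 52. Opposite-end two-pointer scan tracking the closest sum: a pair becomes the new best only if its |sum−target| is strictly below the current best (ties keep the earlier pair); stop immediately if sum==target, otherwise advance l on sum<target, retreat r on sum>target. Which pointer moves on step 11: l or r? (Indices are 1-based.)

l=1 r=12: -13+39=26 d=26 *, l++
l=2 r=12: -7+39=32 d=20 *, l++
l=3 r=12: -4+39=35 d=17 *, l++
l=4 r=12: 0+39=39 d=13 *, l++
l=5 r=12: 1+39=40 d=12 *, l++
l=6 r=12: 4+39=43 d=9 *, l++
l=7 r=12: 14+39=53 d=1 *, r--
l=7 r=11: 14+37=51 d=1, l++
l=8 r=11: 19+37=56 d=4, r--
l=8 r=10: 19+30=49 d=3, l++
l=9 r=10: 23+30=53 d=1, r--

r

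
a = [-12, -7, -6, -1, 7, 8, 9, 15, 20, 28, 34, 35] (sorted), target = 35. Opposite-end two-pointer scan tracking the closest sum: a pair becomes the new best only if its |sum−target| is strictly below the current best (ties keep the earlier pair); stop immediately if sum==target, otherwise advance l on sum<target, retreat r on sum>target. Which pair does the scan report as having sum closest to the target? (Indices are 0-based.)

pair (7, 28) with sum 35 (|Δ|=0)

[0,11] -12+35=23 d=12 * → l++
[1,11] -7+35=28 d=7 * → l++
[2,11] -6+35=29 d=6 * → l++
[3,11] -1+35=34 d=1 * → l++
[4,11] 7+35=42 d=7 → r--
[4,10] 7+34=41 d=6 → r--
[4,9] 7+28=35 d=0 * → stop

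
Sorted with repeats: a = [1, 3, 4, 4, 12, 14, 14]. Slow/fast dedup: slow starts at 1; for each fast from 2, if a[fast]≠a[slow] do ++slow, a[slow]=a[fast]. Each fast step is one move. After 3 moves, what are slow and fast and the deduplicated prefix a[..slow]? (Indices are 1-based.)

slow=3, fast=5, prefix=[1, 3, 4]

(s=1,f=2) a[fast]=3≠a[slow]=1 write a[2]=3 → slow++,fast++
(s=2,f=3) a[fast]=4≠a[slow]=3 write a[3]=4 → slow++,fast++
(s=3,f=4) a[fast]=4=a[slow] dup → fast++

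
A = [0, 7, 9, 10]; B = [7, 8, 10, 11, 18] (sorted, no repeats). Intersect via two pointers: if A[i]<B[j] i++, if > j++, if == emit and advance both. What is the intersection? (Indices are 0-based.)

intersection = [7, 10]

i=0 j=0: 0<7, i++
i=1 j=0: 7==7 emit, i++,j++
i=2 j=1: 9>8, j++
i=2 j=2: 9<10, i++
i=3 j=2: 10==10 emit, i++,j++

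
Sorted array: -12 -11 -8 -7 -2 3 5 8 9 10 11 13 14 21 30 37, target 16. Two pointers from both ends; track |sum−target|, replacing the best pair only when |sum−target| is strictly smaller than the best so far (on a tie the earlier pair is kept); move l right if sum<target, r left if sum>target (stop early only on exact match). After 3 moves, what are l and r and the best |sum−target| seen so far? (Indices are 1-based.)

[1,16] -12+37=25 d=9 * → r--
[1,15] -12+30=18 d=2 * → r--
[1,14] -12+21=9 d=7 → l++

l=2, r=14, best |Δ|=2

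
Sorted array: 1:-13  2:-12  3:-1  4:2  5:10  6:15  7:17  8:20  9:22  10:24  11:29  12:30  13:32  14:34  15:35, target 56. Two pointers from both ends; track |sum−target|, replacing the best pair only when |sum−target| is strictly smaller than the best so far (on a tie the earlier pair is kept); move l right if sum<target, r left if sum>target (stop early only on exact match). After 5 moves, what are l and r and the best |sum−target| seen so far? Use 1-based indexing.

l=6, r=15, best |Δ|=11

l=1 r=15: -13+35=22 d=34 *, l++
l=2 r=15: -12+35=23 d=33 *, l++
l=3 r=15: -1+35=34 d=22 *, l++
l=4 r=15: 2+35=37 d=19 *, l++
l=5 r=15: 10+35=45 d=11 *, l++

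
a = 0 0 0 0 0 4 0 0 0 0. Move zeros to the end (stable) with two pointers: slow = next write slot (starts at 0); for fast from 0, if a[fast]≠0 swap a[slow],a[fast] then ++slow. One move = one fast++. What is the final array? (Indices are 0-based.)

[4, 0, 0, 0, 0, 0, 0, 0, 0, 0]

slow=0 fast=0: a[fast]=0, fast++
slow=0 fast=1: a[fast]=0, fast++
slow=0 fast=2: a[fast]=0, fast++
slow=0 fast=3: a[fast]=0, fast++
slow=0 fast=4: a[fast]=0, fast++
slow=0 fast=5: a[fast]=4≠0 swap→a[0]=4, slow++,fast++
slow=1 fast=6: a[fast]=0, fast++
slow=1 fast=7: a[fast]=0, fast++
slow=1 fast=8: a[fast]=0, fast++
slow=1 fast=9: a[fast]=0, fast++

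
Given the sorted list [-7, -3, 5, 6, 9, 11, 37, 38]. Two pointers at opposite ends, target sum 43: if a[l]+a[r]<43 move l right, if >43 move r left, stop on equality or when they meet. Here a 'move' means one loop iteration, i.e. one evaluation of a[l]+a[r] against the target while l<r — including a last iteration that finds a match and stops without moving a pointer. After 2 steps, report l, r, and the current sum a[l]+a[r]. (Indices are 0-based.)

l=0 r=7: -7+38=31 <43, l++
l=1 r=7: -3+38=35 <43, l++

l=2, r=7, sum=43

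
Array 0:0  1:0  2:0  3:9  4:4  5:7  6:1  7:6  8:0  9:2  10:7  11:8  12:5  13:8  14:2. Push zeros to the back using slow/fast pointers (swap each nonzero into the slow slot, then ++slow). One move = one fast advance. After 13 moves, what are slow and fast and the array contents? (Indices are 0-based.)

slow=0 fast=0: a[fast]=0, fast++
slow=0 fast=1: a[fast]=0, fast++
slow=0 fast=2: a[fast]=0, fast++
slow=0 fast=3: a[fast]=9≠0 swap→a[0]=9, slow++,fast++
slow=1 fast=4: a[fast]=4≠0 swap→a[1]=4, slow++,fast++
slow=2 fast=5: a[fast]=7≠0 swap→a[2]=7, slow++,fast++
slow=3 fast=6: a[fast]=1≠0 swap→a[3]=1, slow++,fast++
slow=4 fast=7: a[fast]=6≠0 swap→a[4]=6, slow++,fast++
slow=5 fast=8: a[fast]=0, fast++
slow=5 fast=9: a[fast]=2≠0 swap→a[5]=2, slow++,fast++
slow=6 fast=10: a[fast]=7≠0 swap→a[6]=7, slow++,fast++
slow=7 fast=11: a[fast]=8≠0 swap→a[7]=8, slow++,fast++
slow=8 fast=12: a[fast]=5≠0 swap→a[8]=5, slow++,fast++

slow=9, fast=13, a=[9, 4, 7, 1, 6, 2, 7, 8, 5, 0, 0, 0, 0, 8, 2]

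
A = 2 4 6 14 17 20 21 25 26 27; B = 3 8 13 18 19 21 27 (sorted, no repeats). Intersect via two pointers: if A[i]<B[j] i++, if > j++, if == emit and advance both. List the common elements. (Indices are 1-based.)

intersection = [21, 27]

[i=1,j=1] 2<3 → i++
[i=2,j=1] 4>3 → j++
[i=2,j=2] 4<8 → i++
[i=3,j=2] 6<8 → i++
[i=4,j=2] 14>8 → j++
[i=4,j=3] 14>13 → j++
[i=4,j=4] 14<18 → i++
[i=5,j=4] 17<18 → i++
[i=6,j=4] 20>18 → j++
[i=6,j=5] 20>19 → j++
[i=6,j=6] 20<21 → i++
[i=7,j=6] 21==21 emit → i++,j++
[i=8,j=7] 25<27 → i++
[i=9,j=7] 26<27 → i++
[i=10,j=7] 27==27 emit → i++,j++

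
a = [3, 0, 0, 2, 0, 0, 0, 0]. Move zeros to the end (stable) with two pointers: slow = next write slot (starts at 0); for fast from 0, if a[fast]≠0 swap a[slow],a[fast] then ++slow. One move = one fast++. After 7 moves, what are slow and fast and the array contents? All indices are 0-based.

(s=0,f=0) a[fast]=3≠0 swap→a[0]=3 → slow++,fast++
(s=1,f=1) a[fast]=0 → fast++
(s=1,f=2) a[fast]=0 → fast++
(s=1,f=3) a[fast]=2≠0 swap→a[1]=2 → slow++,fast++
(s=2,f=4) a[fast]=0 → fast++
(s=2,f=5) a[fast]=0 → fast++
(s=2,f=6) a[fast]=0 → fast++

slow=2, fast=7, a=[3, 2, 0, 0, 0, 0, 0, 0]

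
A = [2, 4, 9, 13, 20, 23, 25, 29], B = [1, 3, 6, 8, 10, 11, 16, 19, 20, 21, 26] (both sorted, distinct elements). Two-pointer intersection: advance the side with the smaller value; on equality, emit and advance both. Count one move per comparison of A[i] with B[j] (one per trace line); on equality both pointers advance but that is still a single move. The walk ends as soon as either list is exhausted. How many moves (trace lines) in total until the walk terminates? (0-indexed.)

17 moves

[i=0,j=0] 2>1 → j++
[i=0,j=1] 2<3 → i++
[i=1,j=1] 4>3 → j++
[i=1,j=2] 4<6 → i++
[i=2,j=2] 9>6 → j++
[i=2,j=3] 9>8 → j++
[i=2,j=4] 9<10 → i++
[i=3,j=4] 13>10 → j++
[i=3,j=5] 13>11 → j++
[i=3,j=6] 13<16 → i++
[i=4,j=6] 20>16 → j++
[i=4,j=7] 20>19 → j++
[i=4,j=8] 20==20 emit → i++,j++
[i=5,j=9] 23>21 → j++
[i=5,j=10] 23<26 → i++
[i=6,j=10] 25<26 → i++
[i=7,j=10] 29>26 → j++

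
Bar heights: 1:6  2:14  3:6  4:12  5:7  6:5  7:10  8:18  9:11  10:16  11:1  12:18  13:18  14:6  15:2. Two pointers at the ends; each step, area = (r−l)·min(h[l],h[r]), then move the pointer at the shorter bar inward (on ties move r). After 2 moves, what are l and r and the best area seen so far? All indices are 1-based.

l=1 r=15: min(6,2)*14=28 best=28 *, r--
l=1 r=14: min(6,6)*13=78 best=78 *, r--

l=1, r=13, best area=78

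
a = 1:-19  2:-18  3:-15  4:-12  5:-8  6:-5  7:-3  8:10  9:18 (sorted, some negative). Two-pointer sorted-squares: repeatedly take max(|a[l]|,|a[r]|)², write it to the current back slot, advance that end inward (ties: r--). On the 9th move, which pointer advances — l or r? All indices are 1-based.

r

l=1 r=9: |-19|>|18| out[9]=361, l++
l=2 r=9: |-18|<=|18| out[8]=324, r--
l=2 r=8: |-18|>|10| out[7]=324, l++
l=3 r=8: |-15|>|10| out[6]=225, l++
l=4 r=8: |-12|>|10| out[5]=144, l++
l=5 r=8: |-8|<=|10| out[4]=100, r--
l=5 r=7: |-8|>|-3| out[3]=64, l++
l=6 r=7: |-5|>|-3| out[2]=25, l++
l=7 r=7: |-3|<=|-3| out[1]=9, r--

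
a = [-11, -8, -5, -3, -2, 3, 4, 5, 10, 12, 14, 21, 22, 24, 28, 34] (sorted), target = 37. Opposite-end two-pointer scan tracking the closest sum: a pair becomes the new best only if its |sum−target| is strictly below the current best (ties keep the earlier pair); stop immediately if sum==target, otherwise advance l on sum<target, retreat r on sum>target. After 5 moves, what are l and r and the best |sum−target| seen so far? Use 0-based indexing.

l=5, r=15, best |Δ|=5

[0,15] -11+34=23 d=14 * → l++
[1,15] -8+34=26 d=11 * → l++
[2,15] -5+34=29 d=8 * → l++
[3,15] -3+34=31 d=6 * → l++
[4,15] -2+34=32 d=5 * → l++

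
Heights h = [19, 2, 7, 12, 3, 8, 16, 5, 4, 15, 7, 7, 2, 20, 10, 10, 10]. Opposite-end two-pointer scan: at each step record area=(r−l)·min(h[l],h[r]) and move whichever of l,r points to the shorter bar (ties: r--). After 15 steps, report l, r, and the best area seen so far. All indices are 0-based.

l=0 r=16: min(19,10)*16=160 best=160 *, r--
l=0 r=15: min(19,10)*15=150 best=160, r--
l=0 r=14: min(19,10)*14=140 best=160, r--
l=0 r=13: min(19,20)*13=247 best=247 *, l++
l=1 r=13: min(2,20)*12=24 best=247, l++
l=2 r=13: min(7,20)*11=77 best=247, l++
l=3 r=13: min(12,20)*10=120 best=247, l++
l=4 r=13: min(3,20)*9=27 best=247, l++
l=5 r=13: min(8,20)*8=64 best=247, l++
l=6 r=13: min(16,20)*7=112 best=247, l++
l=7 r=13: min(5,20)*6=30 best=247, l++
l=8 r=13: min(4,20)*5=20 best=247, l++
l=9 r=13: min(15,20)*4=60 best=247, l++
l=10 r=13: min(7,20)*3=21 best=247, l++
l=11 r=13: min(7,20)*2=14 best=247, l++

l=12, r=13, best area=247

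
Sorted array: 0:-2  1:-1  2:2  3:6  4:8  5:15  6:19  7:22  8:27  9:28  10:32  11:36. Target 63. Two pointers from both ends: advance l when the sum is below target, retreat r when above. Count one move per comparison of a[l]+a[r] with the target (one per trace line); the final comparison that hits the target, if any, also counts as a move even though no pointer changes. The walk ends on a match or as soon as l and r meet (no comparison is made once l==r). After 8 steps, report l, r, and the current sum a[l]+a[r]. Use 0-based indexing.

[0,11] -2+36=34 <63 → l++
[1,11] -1+36=35 <63 → l++
[2,11] 2+36=38 <63 → l++
[3,11] 6+36=42 <63 → l++
[4,11] 8+36=44 <63 → l++
[5,11] 15+36=51 <63 → l++
[6,11] 19+36=55 <63 → l++
[7,11] 22+36=58 <63 → l++

l=8, r=11, sum=63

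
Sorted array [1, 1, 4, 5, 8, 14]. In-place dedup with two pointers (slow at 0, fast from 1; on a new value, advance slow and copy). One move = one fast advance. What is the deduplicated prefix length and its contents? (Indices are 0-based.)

length 5; prefix = [1, 4, 5, 8, 14]

(s=0,f=1) a[fast]=1=a[slow] dup → fast++
(s=0,f=2) a[fast]=4≠a[slow]=1 write a[1]=4 → slow++,fast++
(s=1,f=3) a[fast]=5≠a[slow]=4 write a[2]=5 → slow++,fast++
(s=2,f=4) a[fast]=8≠a[slow]=5 write a[3]=8 → slow++,fast++
(s=3,f=5) a[fast]=14≠a[slow]=8 write a[4]=14 → slow++,fast++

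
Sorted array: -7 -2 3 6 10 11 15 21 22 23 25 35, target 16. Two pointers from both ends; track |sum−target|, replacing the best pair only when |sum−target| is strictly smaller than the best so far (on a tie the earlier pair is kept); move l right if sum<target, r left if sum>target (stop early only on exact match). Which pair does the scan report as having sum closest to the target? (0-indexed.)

[0,11] -7+35=28 d=12 * → r--
[0,10] -7+25=18 d=2 * → r--
[0,9] -7+23=16 d=0 * → stop

pair (-7, 23) with sum 16 (|Δ|=0)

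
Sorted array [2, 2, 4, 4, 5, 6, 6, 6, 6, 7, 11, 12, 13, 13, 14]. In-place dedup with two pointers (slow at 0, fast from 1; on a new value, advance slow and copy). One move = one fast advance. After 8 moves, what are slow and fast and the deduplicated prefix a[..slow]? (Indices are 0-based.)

slow=3, fast=9, prefix=[2, 4, 5, 6]

(s=0,f=1) a[fast]=2=a[slow] dup → fast++
(s=0,f=2) a[fast]=4≠a[slow]=2 write a[1]=4 → slow++,fast++
(s=1,f=3) a[fast]=4=a[slow] dup → fast++
(s=1,f=4) a[fast]=5≠a[slow]=4 write a[2]=5 → slow++,fast++
(s=2,f=5) a[fast]=6≠a[slow]=5 write a[3]=6 → slow++,fast++
(s=3,f=6) a[fast]=6=a[slow] dup → fast++
(s=3,f=7) a[fast]=6=a[slow] dup → fast++
(s=3,f=8) a[fast]=6=a[slow] dup → fast++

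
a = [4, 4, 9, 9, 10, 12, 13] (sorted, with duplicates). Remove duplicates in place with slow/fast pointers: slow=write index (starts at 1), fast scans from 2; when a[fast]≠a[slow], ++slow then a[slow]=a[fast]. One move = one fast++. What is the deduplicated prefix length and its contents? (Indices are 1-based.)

slow=1 fast=2: a[fast]=4=a[slow] dup, fast++
slow=1 fast=3: a[fast]=9≠a[slow]=4 write a[2]=9, slow++,fast++
slow=2 fast=4: a[fast]=9=a[slow] dup, fast++
slow=2 fast=5: a[fast]=10≠a[slow]=9 write a[3]=10, slow++,fast++
slow=3 fast=6: a[fast]=12≠a[slow]=10 write a[4]=12, slow++,fast++
slow=4 fast=7: a[fast]=13≠a[slow]=12 write a[5]=13, slow++,fast++

length 5; prefix = [4, 9, 10, 12, 13]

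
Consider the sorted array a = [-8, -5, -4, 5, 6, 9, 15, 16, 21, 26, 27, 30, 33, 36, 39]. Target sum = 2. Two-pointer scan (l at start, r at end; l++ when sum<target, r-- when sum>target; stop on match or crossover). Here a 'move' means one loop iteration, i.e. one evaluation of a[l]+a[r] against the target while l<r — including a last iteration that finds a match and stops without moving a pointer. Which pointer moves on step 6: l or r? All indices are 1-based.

r

l=1 r=15: -8+39=31 >2, r--
l=1 r=14: -8+36=28 >2, r--
l=1 r=13: -8+33=25 >2, r--
l=1 r=12: -8+30=22 >2, r--
l=1 r=11: -8+27=19 >2, r--
l=1 r=10: -8+26=18 >2, r--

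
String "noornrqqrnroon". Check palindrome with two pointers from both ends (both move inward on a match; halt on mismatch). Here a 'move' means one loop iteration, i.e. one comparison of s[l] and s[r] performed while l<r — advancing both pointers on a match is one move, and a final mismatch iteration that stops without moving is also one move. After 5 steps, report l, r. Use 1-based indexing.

l=6, r=9

l=1 r=14: 'n'=='n', l++,r--
l=2 r=13: 'o'=='o', l++,r--
l=3 r=12: 'o'=='o', l++,r--
l=4 r=11: 'r'=='r', l++,r--
l=5 r=10: 'n'=='n', l++,r--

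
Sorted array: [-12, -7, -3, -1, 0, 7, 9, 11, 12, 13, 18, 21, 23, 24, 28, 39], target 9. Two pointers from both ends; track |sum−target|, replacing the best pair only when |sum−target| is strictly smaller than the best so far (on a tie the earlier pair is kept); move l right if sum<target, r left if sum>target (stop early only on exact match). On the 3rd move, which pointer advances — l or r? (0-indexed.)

r

[0,15] -12+39=27 d=18 * → r--
[0,14] -12+28=16 d=7 * → r--
[0,13] -12+24=12 d=3 * → r--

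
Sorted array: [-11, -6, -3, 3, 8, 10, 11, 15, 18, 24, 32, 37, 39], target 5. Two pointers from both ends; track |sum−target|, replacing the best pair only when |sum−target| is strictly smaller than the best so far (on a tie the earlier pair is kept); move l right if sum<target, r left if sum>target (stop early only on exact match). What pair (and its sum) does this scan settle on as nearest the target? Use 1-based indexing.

pair (-6, 11) with sum 5 (|Δ|=0)

l=1 r=13: -11+39=28 d=23 *, r--
l=1 r=12: -11+37=26 d=21 *, r--
l=1 r=11: -11+32=21 d=16 *, r--
l=1 r=10: -11+24=13 d=8 *, r--
l=1 r=9: -11+18=7 d=2 *, r--
l=1 r=8: -11+15=4 d=1 *, l++
l=2 r=8: -6+15=9 d=4, r--
l=2 r=7: -6+11=5 d=0 *, stop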